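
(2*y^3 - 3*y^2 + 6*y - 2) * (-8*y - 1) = -16*y^4 + 22*y^3 - 45*y^2 + 10*y + 2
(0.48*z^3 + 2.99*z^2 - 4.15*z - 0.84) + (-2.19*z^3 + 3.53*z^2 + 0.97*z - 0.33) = -1.71*z^3 + 6.52*z^2 - 3.18*z - 1.17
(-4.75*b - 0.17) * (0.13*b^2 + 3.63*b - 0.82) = -0.6175*b^3 - 17.2646*b^2 + 3.2779*b + 0.1394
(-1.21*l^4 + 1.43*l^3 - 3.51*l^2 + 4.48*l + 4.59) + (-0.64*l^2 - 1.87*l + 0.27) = -1.21*l^4 + 1.43*l^3 - 4.15*l^2 + 2.61*l + 4.86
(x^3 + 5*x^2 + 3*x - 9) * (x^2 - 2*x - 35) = x^5 + 3*x^4 - 42*x^3 - 190*x^2 - 87*x + 315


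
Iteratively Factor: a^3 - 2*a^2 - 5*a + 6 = (a - 3)*(a^2 + a - 2) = (a - 3)*(a + 2)*(a - 1)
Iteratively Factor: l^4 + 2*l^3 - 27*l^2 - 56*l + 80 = (l + 4)*(l^3 - 2*l^2 - 19*l + 20) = (l + 4)^2*(l^2 - 6*l + 5) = (l - 5)*(l + 4)^2*(l - 1)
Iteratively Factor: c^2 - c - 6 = (c - 3)*(c + 2)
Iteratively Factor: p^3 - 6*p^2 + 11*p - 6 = (p - 3)*(p^2 - 3*p + 2) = (p - 3)*(p - 1)*(p - 2)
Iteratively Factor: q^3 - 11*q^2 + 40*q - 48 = (q - 4)*(q^2 - 7*q + 12) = (q - 4)^2*(q - 3)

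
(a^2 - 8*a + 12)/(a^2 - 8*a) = (a^2 - 8*a + 12)/(a*(a - 8))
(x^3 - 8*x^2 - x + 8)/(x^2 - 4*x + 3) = (x^2 - 7*x - 8)/(x - 3)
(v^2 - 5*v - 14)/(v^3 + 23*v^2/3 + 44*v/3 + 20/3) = 3*(v - 7)/(3*v^2 + 17*v + 10)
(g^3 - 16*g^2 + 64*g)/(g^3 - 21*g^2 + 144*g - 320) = g/(g - 5)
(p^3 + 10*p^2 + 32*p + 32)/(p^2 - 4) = (p^2 + 8*p + 16)/(p - 2)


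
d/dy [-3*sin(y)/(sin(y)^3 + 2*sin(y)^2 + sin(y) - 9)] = 3*(2*sin(y)^3 + 2*sin(y)^2 + 9)*cos(y)/(sin(y)^3 + 2*sin(y)^2 + sin(y) - 9)^2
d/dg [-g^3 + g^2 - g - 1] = -3*g^2 + 2*g - 1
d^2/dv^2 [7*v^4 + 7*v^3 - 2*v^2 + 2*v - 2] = 84*v^2 + 42*v - 4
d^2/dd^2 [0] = 0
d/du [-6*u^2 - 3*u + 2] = -12*u - 3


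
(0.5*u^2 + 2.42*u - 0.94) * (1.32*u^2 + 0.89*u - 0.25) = 0.66*u^4 + 3.6394*u^3 + 0.788*u^2 - 1.4416*u + 0.235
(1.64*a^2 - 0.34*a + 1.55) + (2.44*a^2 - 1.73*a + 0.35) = 4.08*a^2 - 2.07*a + 1.9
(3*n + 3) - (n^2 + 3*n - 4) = 7 - n^2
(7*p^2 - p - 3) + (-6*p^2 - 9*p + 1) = p^2 - 10*p - 2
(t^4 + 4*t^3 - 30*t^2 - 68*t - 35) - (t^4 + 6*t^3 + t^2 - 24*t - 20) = -2*t^3 - 31*t^2 - 44*t - 15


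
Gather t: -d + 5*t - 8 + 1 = -d + 5*t - 7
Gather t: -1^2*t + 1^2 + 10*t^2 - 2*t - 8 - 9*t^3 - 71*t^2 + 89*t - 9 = -9*t^3 - 61*t^2 + 86*t - 16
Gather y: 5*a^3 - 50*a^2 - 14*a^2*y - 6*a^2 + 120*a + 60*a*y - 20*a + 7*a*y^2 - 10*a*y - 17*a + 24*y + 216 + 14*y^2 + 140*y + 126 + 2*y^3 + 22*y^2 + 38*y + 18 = 5*a^3 - 56*a^2 + 83*a + 2*y^3 + y^2*(7*a + 36) + y*(-14*a^2 + 50*a + 202) + 360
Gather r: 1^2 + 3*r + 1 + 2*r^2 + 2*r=2*r^2 + 5*r + 2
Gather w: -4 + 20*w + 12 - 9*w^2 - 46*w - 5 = -9*w^2 - 26*w + 3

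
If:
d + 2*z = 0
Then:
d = -2*z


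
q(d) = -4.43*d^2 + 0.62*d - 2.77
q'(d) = 0.62 - 8.86*d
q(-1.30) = -11.06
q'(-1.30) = 12.14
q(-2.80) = -39.24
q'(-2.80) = 25.43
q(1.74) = -15.10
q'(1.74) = -14.80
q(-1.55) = -14.37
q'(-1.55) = 14.35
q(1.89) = -17.42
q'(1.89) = -16.13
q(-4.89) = -111.73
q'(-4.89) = 43.95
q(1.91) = -17.75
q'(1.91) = -16.30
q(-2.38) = -29.34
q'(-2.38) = 21.71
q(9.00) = -356.02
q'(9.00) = -79.12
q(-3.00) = -44.50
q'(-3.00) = 27.20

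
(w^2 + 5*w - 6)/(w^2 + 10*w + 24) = (w - 1)/(w + 4)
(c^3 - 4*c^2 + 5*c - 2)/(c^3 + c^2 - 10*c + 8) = (c - 1)/(c + 4)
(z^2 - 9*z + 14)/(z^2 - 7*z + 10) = (z - 7)/(z - 5)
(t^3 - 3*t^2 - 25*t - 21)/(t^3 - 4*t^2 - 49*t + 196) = (t^2 + 4*t + 3)/(t^2 + 3*t - 28)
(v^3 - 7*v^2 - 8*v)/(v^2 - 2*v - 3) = v*(v - 8)/(v - 3)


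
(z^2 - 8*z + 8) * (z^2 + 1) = z^4 - 8*z^3 + 9*z^2 - 8*z + 8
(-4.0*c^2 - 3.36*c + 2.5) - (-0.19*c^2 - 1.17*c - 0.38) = -3.81*c^2 - 2.19*c + 2.88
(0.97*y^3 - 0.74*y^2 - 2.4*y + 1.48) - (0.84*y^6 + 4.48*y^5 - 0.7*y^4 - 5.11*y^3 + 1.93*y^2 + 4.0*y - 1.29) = -0.84*y^6 - 4.48*y^5 + 0.7*y^4 + 6.08*y^3 - 2.67*y^2 - 6.4*y + 2.77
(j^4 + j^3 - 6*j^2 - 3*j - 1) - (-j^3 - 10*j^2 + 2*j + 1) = j^4 + 2*j^3 + 4*j^2 - 5*j - 2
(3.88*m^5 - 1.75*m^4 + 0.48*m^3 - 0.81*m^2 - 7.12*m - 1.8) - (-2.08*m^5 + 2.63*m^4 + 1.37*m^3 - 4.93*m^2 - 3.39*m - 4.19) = 5.96*m^5 - 4.38*m^4 - 0.89*m^3 + 4.12*m^2 - 3.73*m + 2.39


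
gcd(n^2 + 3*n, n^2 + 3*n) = n^2 + 3*n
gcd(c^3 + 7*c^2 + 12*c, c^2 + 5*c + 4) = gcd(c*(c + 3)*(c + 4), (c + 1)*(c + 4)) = c + 4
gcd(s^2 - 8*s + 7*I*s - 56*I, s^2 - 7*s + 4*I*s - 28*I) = 1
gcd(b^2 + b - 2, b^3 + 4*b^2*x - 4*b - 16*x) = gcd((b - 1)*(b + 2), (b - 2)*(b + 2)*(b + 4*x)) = b + 2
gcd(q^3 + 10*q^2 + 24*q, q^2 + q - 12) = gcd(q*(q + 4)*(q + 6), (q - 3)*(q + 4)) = q + 4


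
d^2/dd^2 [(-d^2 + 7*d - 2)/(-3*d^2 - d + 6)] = 4*(-33*d^3 + 54*d^2 - 180*d + 16)/(27*d^6 + 27*d^5 - 153*d^4 - 107*d^3 + 306*d^2 + 108*d - 216)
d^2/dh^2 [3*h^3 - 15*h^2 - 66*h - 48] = 18*h - 30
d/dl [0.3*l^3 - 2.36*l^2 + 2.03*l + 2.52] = 0.9*l^2 - 4.72*l + 2.03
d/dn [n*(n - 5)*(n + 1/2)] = 3*n^2 - 9*n - 5/2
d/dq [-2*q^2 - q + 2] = -4*q - 1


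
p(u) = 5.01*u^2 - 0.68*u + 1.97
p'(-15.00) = -150.98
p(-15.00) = 1139.42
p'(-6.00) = -60.80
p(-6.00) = 186.41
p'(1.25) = 11.84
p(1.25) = 8.95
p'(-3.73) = -38.05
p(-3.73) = 74.21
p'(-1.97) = -20.42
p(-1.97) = 22.75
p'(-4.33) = -44.07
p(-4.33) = 98.85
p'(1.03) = 9.64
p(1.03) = 6.58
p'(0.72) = 6.53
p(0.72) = 4.08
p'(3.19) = 31.28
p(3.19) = 50.78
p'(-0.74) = -8.09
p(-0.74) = 5.22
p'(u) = 10.02*u - 0.68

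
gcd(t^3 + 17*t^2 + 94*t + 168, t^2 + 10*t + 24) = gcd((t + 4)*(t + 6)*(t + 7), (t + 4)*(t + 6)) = t^2 + 10*t + 24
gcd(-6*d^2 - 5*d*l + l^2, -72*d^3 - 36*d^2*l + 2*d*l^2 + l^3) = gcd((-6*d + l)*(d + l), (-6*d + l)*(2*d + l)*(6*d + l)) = 6*d - l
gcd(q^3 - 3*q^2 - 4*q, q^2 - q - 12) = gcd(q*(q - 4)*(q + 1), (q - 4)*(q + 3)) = q - 4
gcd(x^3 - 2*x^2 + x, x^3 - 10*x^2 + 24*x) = x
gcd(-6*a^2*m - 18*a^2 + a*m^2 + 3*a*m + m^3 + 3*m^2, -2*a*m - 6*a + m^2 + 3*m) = 2*a*m + 6*a - m^2 - 3*m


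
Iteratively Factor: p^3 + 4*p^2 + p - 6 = (p - 1)*(p^2 + 5*p + 6) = (p - 1)*(p + 2)*(p + 3)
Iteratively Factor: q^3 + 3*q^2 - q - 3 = (q - 1)*(q^2 + 4*q + 3) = (q - 1)*(q + 3)*(q + 1)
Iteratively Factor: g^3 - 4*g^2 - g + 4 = (g + 1)*(g^2 - 5*g + 4) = (g - 1)*(g + 1)*(g - 4)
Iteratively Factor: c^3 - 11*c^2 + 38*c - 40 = (c - 4)*(c^2 - 7*c + 10) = (c - 4)*(c - 2)*(c - 5)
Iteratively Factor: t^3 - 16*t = (t - 4)*(t^2 + 4*t) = t*(t - 4)*(t + 4)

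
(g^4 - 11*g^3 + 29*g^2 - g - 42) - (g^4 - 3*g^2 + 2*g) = -11*g^3 + 32*g^2 - 3*g - 42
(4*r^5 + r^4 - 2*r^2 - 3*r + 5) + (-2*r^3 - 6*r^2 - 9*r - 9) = 4*r^5 + r^4 - 2*r^3 - 8*r^2 - 12*r - 4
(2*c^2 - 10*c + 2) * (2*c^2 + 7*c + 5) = 4*c^4 - 6*c^3 - 56*c^2 - 36*c + 10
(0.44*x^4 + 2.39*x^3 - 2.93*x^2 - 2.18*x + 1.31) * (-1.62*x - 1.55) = -0.7128*x^5 - 4.5538*x^4 + 1.0421*x^3 + 8.0731*x^2 + 1.2568*x - 2.0305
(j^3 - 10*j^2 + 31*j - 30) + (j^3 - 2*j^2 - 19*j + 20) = 2*j^3 - 12*j^2 + 12*j - 10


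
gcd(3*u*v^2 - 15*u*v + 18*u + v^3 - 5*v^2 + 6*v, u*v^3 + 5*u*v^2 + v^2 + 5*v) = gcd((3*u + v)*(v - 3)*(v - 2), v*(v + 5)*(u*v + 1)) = 1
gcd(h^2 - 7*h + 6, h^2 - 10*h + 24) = h - 6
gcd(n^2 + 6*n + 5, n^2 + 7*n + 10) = n + 5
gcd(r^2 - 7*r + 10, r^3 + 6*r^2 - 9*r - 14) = r - 2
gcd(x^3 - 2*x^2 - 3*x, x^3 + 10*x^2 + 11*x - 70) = 1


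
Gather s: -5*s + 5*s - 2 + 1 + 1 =0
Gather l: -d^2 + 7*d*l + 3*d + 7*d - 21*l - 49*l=-d^2 + 10*d + l*(7*d - 70)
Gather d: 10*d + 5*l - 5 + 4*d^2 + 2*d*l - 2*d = 4*d^2 + d*(2*l + 8) + 5*l - 5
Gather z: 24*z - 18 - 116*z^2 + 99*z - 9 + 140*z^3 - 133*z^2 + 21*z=140*z^3 - 249*z^2 + 144*z - 27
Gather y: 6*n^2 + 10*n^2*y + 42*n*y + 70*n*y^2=6*n^2 + 70*n*y^2 + y*(10*n^2 + 42*n)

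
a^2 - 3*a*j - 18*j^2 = (a - 6*j)*(a + 3*j)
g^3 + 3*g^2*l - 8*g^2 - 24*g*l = g*(g - 8)*(g + 3*l)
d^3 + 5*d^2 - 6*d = d*(d - 1)*(d + 6)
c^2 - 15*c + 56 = (c - 8)*(c - 7)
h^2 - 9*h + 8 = (h - 8)*(h - 1)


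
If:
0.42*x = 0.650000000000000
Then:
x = 1.55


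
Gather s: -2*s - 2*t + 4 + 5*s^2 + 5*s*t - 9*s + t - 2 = 5*s^2 + s*(5*t - 11) - t + 2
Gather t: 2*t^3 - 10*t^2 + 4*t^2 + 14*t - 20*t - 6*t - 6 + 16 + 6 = 2*t^3 - 6*t^2 - 12*t + 16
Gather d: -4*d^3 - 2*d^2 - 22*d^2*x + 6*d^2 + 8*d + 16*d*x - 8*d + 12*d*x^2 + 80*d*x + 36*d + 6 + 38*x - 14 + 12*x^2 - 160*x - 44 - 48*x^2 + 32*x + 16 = -4*d^3 + d^2*(4 - 22*x) + d*(12*x^2 + 96*x + 36) - 36*x^2 - 90*x - 36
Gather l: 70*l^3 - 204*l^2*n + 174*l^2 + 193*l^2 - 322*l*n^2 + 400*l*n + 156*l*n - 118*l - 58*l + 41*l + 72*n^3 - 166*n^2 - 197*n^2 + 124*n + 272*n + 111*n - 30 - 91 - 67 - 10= 70*l^3 + l^2*(367 - 204*n) + l*(-322*n^2 + 556*n - 135) + 72*n^3 - 363*n^2 + 507*n - 198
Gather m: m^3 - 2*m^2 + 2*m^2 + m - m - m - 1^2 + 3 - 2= m^3 - m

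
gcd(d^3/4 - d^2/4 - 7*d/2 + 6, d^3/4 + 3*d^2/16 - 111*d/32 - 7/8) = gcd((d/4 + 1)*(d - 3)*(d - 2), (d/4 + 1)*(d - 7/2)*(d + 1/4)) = d + 4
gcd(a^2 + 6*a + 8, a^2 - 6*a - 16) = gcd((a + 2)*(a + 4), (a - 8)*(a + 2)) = a + 2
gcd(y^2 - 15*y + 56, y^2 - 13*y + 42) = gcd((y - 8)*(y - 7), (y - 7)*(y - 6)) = y - 7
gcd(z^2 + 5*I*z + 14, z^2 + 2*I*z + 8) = z - 2*I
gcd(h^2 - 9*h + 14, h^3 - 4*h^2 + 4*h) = h - 2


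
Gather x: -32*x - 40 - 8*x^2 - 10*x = -8*x^2 - 42*x - 40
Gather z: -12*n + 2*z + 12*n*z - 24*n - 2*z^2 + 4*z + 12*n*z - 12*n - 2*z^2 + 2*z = -48*n - 4*z^2 + z*(24*n + 8)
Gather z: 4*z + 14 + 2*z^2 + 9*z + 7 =2*z^2 + 13*z + 21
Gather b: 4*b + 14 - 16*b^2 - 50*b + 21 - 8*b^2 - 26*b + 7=-24*b^2 - 72*b + 42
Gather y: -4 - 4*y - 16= -4*y - 20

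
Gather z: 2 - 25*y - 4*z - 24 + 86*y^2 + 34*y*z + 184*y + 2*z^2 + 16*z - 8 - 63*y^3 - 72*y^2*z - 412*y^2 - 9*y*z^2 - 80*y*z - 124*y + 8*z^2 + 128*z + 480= -63*y^3 - 326*y^2 + 35*y + z^2*(10 - 9*y) + z*(-72*y^2 - 46*y + 140) + 450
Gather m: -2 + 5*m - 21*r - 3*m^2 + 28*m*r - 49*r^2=-3*m^2 + m*(28*r + 5) - 49*r^2 - 21*r - 2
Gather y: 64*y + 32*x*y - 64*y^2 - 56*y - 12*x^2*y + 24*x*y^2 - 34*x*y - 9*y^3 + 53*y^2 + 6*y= -9*y^3 + y^2*(24*x - 11) + y*(-12*x^2 - 2*x + 14)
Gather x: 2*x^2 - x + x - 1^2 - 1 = 2*x^2 - 2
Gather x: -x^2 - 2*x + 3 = -x^2 - 2*x + 3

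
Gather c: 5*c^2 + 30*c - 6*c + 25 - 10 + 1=5*c^2 + 24*c + 16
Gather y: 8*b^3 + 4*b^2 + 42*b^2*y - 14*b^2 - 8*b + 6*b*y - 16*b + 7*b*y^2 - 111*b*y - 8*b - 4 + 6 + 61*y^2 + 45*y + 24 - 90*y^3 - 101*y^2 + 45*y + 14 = 8*b^3 - 10*b^2 - 32*b - 90*y^3 + y^2*(7*b - 40) + y*(42*b^2 - 105*b + 90) + 40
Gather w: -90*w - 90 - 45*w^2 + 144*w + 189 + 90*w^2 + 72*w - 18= 45*w^2 + 126*w + 81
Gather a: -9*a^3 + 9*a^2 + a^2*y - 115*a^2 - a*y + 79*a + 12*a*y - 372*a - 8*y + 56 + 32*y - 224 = -9*a^3 + a^2*(y - 106) + a*(11*y - 293) + 24*y - 168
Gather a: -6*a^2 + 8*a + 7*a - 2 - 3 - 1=-6*a^2 + 15*a - 6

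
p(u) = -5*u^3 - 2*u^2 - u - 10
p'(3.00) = -148.00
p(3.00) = -166.00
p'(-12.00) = -2113.00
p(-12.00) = 8354.00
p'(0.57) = -8.15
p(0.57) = -12.15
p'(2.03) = -70.93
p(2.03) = -62.10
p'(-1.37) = -23.67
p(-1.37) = 0.47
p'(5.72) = -514.66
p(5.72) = -1016.90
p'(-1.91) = -48.08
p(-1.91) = 19.45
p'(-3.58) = -178.93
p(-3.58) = 197.36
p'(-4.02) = -227.33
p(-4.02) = 286.52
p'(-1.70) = -37.55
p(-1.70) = 10.48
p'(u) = -15*u^2 - 4*u - 1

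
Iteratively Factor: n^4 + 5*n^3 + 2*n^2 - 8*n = (n - 1)*(n^3 + 6*n^2 + 8*n) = (n - 1)*(n + 2)*(n^2 + 4*n) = n*(n - 1)*(n + 2)*(n + 4)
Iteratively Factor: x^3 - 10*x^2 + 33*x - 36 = (x - 3)*(x^2 - 7*x + 12) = (x - 3)^2*(x - 4)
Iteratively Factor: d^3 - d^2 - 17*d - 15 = (d - 5)*(d^2 + 4*d + 3) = (d - 5)*(d + 1)*(d + 3)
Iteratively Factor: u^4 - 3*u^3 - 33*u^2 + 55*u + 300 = (u + 3)*(u^3 - 6*u^2 - 15*u + 100) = (u + 3)*(u + 4)*(u^2 - 10*u + 25) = (u - 5)*(u + 3)*(u + 4)*(u - 5)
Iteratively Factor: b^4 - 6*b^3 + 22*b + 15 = (b - 3)*(b^3 - 3*b^2 - 9*b - 5) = (b - 3)*(b + 1)*(b^2 - 4*b - 5) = (b - 5)*(b - 3)*(b + 1)*(b + 1)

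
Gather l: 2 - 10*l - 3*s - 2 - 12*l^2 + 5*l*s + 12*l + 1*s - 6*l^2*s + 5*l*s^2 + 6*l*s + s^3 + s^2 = l^2*(-6*s - 12) + l*(5*s^2 + 11*s + 2) + s^3 + s^2 - 2*s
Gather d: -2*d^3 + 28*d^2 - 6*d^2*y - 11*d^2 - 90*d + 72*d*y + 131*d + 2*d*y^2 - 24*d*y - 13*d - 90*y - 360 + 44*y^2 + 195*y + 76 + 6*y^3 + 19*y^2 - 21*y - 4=-2*d^3 + d^2*(17 - 6*y) + d*(2*y^2 + 48*y + 28) + 6*y^3 + 63*y^2 + 84*y - 288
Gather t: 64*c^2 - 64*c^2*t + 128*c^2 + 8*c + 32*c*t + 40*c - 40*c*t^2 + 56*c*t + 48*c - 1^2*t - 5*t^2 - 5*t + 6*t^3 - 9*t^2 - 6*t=192*c^2 + 96*c + 6*t^3 + t^2*(-40*c - 14) + t*(-64*c^2 + 88*c - 12)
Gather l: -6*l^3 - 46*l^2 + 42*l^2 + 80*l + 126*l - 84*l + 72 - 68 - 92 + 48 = -6*l^3 - 4*l^2 + 122*l - 40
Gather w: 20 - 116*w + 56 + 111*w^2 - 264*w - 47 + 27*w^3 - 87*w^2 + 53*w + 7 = 27*w^3 + 24*w^2 - 327*w + 36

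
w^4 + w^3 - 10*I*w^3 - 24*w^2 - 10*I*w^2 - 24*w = w*(w + 1)*(w - 6*I)*(w - 4*I)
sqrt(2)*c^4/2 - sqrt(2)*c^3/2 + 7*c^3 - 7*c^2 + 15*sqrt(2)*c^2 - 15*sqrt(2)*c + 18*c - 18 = (c - 1)*(c + 3*sqrt(2))^2*(sqrt(2)*c/2 + 1)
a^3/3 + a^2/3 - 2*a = a*(a/3 + 1)*(a - 2)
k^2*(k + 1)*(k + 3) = k^4 + 4*k^3 + 3*k^2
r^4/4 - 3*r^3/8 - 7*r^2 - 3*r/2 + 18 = (r/4 + 1)*(r - 6)*(r - 3/2)*(r + 2)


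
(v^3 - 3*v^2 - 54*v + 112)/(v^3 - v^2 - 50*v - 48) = (v^2 + 5*v - 14)/(v^2 + 7*v + 6)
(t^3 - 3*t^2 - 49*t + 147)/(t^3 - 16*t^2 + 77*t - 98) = (t^2 + 4*t - 21)/(t^2 - 9*t + 14)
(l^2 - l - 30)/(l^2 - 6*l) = (l + 5)/l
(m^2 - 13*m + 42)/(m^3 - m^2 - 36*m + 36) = (m - 7)/(m^2 + 5*m - 6)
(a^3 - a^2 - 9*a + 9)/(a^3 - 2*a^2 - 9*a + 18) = (a - 1)/(a - 2)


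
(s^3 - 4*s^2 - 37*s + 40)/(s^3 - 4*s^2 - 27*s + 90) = (s^2 - 9*s + 8)/(s^2 - 9*s + 18)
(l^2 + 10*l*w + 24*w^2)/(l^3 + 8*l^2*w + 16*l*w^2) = (l + 6*w)/(l*(l + 4*w))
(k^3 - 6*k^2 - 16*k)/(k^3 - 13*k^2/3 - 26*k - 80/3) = 3*k/(3*k + 5)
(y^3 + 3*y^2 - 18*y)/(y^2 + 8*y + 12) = y*(y - 3)/(y + 2)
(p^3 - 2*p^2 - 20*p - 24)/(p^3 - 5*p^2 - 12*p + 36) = (p^2 + 4*p + 4)/(p^2 + p - 6)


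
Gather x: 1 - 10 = -9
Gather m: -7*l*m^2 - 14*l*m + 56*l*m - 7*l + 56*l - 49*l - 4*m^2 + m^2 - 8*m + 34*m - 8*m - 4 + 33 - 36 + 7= m^2*(-7*l - 3) + m*(42*l + 18)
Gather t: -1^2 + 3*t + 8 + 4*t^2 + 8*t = 4*t^2 + 11*t + 7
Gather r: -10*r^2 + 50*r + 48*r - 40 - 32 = -10*r^2 + 98*r - 72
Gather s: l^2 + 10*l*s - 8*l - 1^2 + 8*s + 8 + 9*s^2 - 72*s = l^2 - 8*l + 9*s^2 + s*(10*l - 64) + 7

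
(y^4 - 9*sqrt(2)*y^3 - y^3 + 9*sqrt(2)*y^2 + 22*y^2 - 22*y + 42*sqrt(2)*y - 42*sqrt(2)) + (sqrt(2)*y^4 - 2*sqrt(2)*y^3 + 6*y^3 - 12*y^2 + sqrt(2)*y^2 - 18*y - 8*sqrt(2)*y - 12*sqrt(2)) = y^4 + sqrt(2)*y^4 - 11*sqrt(2)*y^3 + 5*y^3 + 10*y^2 + 10*sqrt(2)*y^2 - 40*y + 34*sqrt(2)*y - 54*sqrt(2)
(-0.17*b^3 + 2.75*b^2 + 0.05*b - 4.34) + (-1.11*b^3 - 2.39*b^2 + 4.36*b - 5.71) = -1.28*b^3 + 0.36*b^2 + 4.41*b - 10.05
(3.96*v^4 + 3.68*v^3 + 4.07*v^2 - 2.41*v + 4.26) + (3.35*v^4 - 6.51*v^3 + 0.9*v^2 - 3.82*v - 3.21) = 7.31*v^4 - 2.83*v^3 + 4.97*v^2 - 6.23*v + 1.05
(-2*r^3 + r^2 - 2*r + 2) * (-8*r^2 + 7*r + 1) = 16*r^5 - 22*r^4 + 21*r^3 - 29*r^2 + 12*r + 2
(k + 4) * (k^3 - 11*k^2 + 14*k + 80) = k^4 - 7*k^3 - 30*k^2 + 136*k + 320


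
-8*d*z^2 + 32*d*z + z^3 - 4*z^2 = z*(-8*d + z)*(z - 4)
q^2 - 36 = (q - 6)*(q + 6)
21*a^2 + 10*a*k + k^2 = (3*a + k)*(7*a + k)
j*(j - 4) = j^2 - 4*j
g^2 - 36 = (g - 6)*(g + 6)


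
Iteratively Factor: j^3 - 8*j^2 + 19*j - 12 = (j - 4)*(j^2 - 4*j + 3) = (j - 4)*(j - 3)*(j - 1)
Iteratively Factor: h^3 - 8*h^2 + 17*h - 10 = (h - 5)*(h^2 - 3*h + 2) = (h - 5)*(h - 2)*(h - 1)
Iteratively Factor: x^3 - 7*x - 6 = (x + 1)*(x^2 - x - 6) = (x + 1)*(x + 2)*(x - 3)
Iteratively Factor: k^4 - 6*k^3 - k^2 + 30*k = (k - 5)*(k^3 - k^2 - 6*k) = (k - 5)*(k - 3)*(k^2 + 2*k) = k*(k - 5)*(k - 3)*(k + 2)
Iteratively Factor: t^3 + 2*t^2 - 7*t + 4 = (t - 1)*(t^2 + 3*t - 4) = (t - 1)^2*(t + 4)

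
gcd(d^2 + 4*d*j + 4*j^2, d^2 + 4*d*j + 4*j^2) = d^2 + 4*d*j + 4*j^2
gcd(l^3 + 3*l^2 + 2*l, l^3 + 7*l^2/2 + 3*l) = l^2 + 2*l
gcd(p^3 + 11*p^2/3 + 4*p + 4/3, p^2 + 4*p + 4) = p + 2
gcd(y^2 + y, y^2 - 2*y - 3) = y + 1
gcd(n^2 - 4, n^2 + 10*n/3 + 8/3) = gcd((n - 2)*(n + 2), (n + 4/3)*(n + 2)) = n + 2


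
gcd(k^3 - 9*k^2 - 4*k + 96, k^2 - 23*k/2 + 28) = k - 8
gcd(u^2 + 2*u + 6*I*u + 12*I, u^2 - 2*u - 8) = u + 2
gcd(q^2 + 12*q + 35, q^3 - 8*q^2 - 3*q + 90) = 1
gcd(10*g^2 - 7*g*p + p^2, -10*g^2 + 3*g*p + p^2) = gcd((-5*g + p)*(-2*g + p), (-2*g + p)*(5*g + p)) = -2*g + p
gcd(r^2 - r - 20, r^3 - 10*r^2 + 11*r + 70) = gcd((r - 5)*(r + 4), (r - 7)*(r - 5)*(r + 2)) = r - 5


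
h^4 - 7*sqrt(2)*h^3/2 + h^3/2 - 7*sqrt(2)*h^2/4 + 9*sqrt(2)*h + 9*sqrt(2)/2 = (h + 1/2)*(h - 3*sqrt(2))*(h - 3*sqrt(2)/2)*(h + sqrt(2))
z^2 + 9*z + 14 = (z + 2)*(z + 7)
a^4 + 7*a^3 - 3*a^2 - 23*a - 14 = (a - 2)*(a + 1)^2*(a + 7)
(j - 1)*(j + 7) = j^2 + 6*j - 7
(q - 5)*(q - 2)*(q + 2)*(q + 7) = q^4 + 2*q^3 - 39*q^2 - 8*q + 140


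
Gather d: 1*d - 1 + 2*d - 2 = 3*d - 3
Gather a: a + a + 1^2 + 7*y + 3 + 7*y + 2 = 2*a + 14*y + 6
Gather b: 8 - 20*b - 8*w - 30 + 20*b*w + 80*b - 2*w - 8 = b*(20*w + 60) - 10*w - 30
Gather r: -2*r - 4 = -2*r - 4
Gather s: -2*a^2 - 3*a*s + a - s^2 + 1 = -2*a^2 - 3*a*s + a - s^2 + 1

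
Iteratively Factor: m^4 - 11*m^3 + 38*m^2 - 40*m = (m)*(m^3 - 11*m^2 + 38*m - 40) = m*(m - 2)*(m^2 - 9*m + 20) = m*(m - 4)*(m - 2)*(m - 5)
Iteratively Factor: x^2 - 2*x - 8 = (x - 4)*(x + 2)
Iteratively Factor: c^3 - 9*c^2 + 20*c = (c - 4)*(c^2 - 5*c) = c*(c - 4)*(c - 5)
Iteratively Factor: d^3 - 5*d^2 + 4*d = (d - 4)*(d^2 - d) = d*(d - 4)*(d - 1)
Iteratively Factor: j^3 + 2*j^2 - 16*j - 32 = (j - 4)*(j^2 + 6*j + 8) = (j - 4)*(j + 2)*(j + 4)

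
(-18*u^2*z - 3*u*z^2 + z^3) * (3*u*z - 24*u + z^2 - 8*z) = -54*u^3*z^2 + 432*u^3*z - 27*u^2*z^3 + 216*u^2*z^2 + z^5 - 8*z^4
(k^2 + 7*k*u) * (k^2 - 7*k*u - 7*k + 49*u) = k^4 - 7*k^3 - 49*k^2*u^2 + 343*k*u^2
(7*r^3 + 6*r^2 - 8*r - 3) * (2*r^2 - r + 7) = 14*r^5 + 5*r^4 + 27*r^3 + 44*r^2 - 53*r - 21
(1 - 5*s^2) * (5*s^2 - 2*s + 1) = -25*s^4 + 10*s^3 - 2*s + 1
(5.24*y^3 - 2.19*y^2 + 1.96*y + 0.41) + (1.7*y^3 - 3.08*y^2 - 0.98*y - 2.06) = 6.94*y^3 - 5.27*y^2 + 0.98*y - 1.65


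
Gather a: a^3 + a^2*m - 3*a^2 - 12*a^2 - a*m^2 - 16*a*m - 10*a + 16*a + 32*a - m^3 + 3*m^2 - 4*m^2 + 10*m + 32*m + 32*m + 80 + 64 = a^3 + a^2*(m - 15) + a*(-m^2 - 16*m + 38) - m^3 - m^2 + 74*m + 144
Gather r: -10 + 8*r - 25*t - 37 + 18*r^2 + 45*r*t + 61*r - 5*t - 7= 18*r^2 + r*(45*t + 69) - 30*t - 54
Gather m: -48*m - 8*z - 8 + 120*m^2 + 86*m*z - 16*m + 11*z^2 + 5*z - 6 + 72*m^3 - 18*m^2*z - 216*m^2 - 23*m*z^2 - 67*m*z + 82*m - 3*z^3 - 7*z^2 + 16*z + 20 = 72*m^3 + m^2*(-18*z - 96) + m*(-23*z^2 + 19*z + 18) - 3*z^3 + 4*z^2 + 13*z + 6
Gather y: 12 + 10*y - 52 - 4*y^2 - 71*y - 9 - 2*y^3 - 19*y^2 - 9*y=-2*y^3 - 23*y^2 - 70*y - 49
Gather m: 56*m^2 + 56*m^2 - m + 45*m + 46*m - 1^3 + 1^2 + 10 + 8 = 112*m^2 + 90*m + 18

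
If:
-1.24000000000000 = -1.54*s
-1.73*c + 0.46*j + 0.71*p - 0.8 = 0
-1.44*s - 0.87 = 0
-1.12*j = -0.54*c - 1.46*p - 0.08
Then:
No Solution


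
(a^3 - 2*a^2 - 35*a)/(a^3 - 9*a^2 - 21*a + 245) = a/(a - 7)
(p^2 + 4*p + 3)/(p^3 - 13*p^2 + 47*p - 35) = (p^2 + 4*p + 3)/(p^3 - 13*p^2 + 47*p - 35)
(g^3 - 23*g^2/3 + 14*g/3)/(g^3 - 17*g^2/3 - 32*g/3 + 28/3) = g/(g + 2)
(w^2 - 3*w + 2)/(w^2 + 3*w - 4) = (w - 2)/(w + 4)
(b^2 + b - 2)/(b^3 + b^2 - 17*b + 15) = (b + 2)/(b^2 + 2*b - 15)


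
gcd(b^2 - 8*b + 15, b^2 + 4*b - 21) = b - 3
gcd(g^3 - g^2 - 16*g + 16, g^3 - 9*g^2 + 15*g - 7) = g - 1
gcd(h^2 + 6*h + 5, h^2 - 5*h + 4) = 1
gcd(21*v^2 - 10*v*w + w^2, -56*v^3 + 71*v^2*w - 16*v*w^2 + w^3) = 7*v - w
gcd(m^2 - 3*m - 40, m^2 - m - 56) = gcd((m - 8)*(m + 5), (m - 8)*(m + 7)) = m - 8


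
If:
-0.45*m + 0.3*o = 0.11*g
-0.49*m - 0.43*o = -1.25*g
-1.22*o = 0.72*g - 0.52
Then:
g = 0.18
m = 0.17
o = 0.32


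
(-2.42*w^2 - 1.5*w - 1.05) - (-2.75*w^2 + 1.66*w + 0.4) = 0.33*w^2 - 3.16*w - 1.45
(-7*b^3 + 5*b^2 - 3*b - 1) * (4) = -28*b^3 + 20*b^2 - 12*b - 4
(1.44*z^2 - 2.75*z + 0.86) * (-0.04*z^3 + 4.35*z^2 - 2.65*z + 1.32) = -0.0576*z^5 + 6.374*z^4 - 15.8129*z^3 + 12.9293*z^2 - 5.909*z + 1.1352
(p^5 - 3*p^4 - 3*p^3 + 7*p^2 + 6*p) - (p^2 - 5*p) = p^5 - 3*p^4 - 3*p^3 + 6*p^2 + 11*p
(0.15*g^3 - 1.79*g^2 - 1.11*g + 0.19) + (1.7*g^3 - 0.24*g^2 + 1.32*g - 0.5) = 1.85*g^3 - 2.03*g^2 + 0.21*g - 0.31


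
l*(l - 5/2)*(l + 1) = l^3 - 3*l^2/2 - 5*l/2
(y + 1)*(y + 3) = y^2 + 4*y + 3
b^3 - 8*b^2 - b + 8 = (b - 8)*(b - 1)*(b + 1)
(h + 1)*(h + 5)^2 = h^3 + 11*h^2 + 35*h + 25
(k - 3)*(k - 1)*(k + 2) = k^3 - 2*k^2 - 5*k + 6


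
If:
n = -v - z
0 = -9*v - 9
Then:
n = 1 - z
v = -1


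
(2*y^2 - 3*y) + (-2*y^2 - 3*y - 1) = -6*y - 1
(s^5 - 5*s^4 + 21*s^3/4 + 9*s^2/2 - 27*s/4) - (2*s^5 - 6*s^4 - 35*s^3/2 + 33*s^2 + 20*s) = -s^5 + s^4 + 91*s^3/4 - 57*s^2/2 - 107*s/4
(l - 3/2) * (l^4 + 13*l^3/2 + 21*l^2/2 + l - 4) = l^5 + 5*l^4 + 3*l^3/4 - 59*l^2/4 - 11*l/2 + 6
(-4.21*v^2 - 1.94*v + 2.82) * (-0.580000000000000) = 2.4418*v^2 + 1.1252*v - 1.6356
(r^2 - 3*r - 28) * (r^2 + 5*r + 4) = r^4 + 2*r^3 - 39*r^2 - 152*r - 112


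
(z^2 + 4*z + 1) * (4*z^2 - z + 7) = 4*z^4 + 15*z^3 + 7*z^2 + 27*z + 7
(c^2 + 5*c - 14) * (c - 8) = c^3 - 3*c^2 - 54*c + 112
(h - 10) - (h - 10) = 0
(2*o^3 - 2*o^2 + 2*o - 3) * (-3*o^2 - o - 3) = -6*o^5 + 4*o^4 - 10*o^3 + 13*o^2 - 3*o + 9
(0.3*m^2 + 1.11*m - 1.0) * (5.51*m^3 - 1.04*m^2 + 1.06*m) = 1.653*m^5 + 5.8041*m^4 - 6.3464*m^3 + 2.2166*m^2 - 1.06*m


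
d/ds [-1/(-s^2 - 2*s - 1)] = 2*(-s - 1)/(s^2 + 2*s + 1)^2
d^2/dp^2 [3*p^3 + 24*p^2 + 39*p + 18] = 18*p + 48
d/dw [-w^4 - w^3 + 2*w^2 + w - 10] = -4*w^3 - 3*w^2 + 4*w + 1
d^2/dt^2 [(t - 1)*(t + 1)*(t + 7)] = 6*t + 14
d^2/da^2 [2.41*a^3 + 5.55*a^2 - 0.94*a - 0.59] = 14.46*a + 11.1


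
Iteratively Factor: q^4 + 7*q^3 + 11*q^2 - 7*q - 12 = (q + 1)*(q^3 + 6*q^2 + 5*q - 12) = (q - 1)*(q + 1)*(q^2 + 7*q + 12) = (q - 1)*(q + 1)*(q + 4)*(q + 3)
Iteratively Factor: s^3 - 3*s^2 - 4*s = (s + 1)*(s^2 - 4*s) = s*(s + 1)*(s - 4)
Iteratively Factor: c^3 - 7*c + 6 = (c + 3)*(c^2 - 3*c + 2) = (c - 2)*(c + 3)*(c - 1)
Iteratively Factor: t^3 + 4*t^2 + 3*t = (t + 3)*(t^2 + t) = (t + 1)*(t + 3)*(t)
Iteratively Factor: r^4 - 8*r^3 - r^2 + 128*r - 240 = (r - 5)*(r^3 - 3*r^2 - 16*r + 48) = (r - 5)*(r - 4)*(r^2 + r - 12) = (r - 5)*(r - 4)*(r - 3)*(r + 4)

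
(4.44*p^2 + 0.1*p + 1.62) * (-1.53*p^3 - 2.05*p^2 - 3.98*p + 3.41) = -6.7932*p^5 - 9.255*p^4 - 20.3548*p^3 + 11.4214*p^2 - 6.1066*p + 5.5242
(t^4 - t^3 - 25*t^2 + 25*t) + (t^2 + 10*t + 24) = t^4 - t^3 - 24*t^2 + 35*t + 24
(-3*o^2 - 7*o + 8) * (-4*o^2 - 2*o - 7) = 12*o^4 + 34*o^3 + 3*o^2 + 33*o - 56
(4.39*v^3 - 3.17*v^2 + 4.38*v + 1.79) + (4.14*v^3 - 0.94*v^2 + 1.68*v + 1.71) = 8.53*v^3 - 4.11*v^2 + 6.06*v + 3.5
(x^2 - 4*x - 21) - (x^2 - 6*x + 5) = 2*x - 26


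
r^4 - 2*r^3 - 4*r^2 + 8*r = r*(r - 2)^2*(r + 2)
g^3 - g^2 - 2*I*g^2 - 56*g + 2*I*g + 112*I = (g - 8)*(g + 7)*(g - 2*I)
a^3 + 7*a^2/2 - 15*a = a*(a - 5/2)*(a + 6)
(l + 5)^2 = l^2 + 10*l + 25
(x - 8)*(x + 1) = x^2 - 7*x - 8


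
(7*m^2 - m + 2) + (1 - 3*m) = 7*m^2 - 4*m + 3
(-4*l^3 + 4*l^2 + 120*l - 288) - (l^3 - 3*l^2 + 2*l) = -5*l^3 + 7*l^2 + 118*l - 288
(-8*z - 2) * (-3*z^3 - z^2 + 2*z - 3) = 24*z^4 + 14*z^3 - 14*z^2 + 20*z + 6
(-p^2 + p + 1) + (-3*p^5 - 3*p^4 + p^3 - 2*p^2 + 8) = -3*p^5 - 3*p^4 + p^3 - 3*p^2 + p + 9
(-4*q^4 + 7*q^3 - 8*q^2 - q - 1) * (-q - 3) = 4*q^5 + 5*q^4 - 13*q^3 + 25*q^2 + 4*q + 3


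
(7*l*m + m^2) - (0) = 7*l*m + m^2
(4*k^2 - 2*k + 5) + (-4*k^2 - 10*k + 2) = 7 - 12*k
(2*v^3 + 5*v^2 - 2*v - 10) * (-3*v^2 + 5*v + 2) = -6*v^5 - 5*v^4 + 35*v^3 + 30*v^2 - 54*v - 20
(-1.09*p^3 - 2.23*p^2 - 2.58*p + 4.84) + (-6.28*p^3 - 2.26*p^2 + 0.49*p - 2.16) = -7.37*p^3 - 4.49*p^2 - 2.09*p + 2.68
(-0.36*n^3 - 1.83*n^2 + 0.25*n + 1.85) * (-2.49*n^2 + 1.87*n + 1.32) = 0.8964*n^5 + 3.8835*n^4 - 4.5198*n^3 - 6.5546*n^2 + 3.7895*n + 2.442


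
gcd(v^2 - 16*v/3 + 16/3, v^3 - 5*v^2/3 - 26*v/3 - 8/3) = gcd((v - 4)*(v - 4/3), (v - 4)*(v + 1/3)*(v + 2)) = v - 4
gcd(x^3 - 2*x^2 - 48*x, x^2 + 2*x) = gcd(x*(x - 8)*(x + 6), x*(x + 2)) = x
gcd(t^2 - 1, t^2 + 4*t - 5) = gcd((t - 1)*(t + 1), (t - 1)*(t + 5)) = t - 1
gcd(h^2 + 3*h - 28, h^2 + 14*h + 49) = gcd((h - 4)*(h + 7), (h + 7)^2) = h + 7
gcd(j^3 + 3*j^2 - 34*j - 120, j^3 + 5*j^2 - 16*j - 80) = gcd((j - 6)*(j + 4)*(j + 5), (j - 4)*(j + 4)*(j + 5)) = j^2 + 9*j + 20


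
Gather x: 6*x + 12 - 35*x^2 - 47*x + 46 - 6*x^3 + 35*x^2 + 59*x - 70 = -6*x^3 + 18*x - 12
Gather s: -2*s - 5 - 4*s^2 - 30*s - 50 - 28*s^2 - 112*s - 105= -32*s^2 - 144*s - 160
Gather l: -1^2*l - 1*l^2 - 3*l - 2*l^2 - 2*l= -3*l^2 - 6*l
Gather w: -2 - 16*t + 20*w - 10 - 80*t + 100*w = -96*t + 120*w - 12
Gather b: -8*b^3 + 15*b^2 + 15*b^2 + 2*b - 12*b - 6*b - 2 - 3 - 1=-8*b^3 + 30*b^2 - 16*b - 6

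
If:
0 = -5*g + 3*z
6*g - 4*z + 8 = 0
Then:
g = 12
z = 20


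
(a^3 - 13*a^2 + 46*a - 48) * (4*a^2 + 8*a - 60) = 4*a^5 - 44*a^4 + 20*a^3 + 956*a^2 - 3144*a + 2880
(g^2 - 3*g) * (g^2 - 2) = g^4 - 3*g^3 - 2*g^2 + 6*g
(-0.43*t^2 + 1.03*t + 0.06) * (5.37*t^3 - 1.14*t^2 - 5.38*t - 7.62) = -2.3091*t^5 + 6.0213*t^4 + 1.4614*t^3 - 2.3332*t^2 - 8.1714*t - 0.4572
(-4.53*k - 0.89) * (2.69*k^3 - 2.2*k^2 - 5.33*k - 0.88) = -12.1857*k^4 + 7.5719*k^3 + 26.1029*k^2 + 8.7301*k + 0.7832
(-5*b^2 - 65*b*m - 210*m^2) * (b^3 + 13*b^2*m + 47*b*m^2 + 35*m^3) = -5*b^5 - 130*b^4*m - 1290*b^3*m^2 - 5960*b^2*m^3 - 12145*b*m^4 - 7350*m^5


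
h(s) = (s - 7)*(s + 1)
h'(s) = 2*s - 6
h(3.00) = -16.00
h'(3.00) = 0.00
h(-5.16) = 50.59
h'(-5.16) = -16.32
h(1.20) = -12.76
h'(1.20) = -3.60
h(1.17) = -12.65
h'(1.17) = -3.66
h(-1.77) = 6.75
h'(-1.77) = -9.54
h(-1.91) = 8.11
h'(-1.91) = -9.82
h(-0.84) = -1.25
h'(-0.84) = -7.68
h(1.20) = -12.76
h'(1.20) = -3.60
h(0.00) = -7.00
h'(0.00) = -6.00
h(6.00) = -7.00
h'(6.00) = 6.00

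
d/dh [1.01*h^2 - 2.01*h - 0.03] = 2.02*h - 2.01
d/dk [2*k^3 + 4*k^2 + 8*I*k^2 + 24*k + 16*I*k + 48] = 6*k^2 + k*(8 + 16*I) + 24 + 16*I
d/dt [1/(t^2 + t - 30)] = (-2*t - 1)/(t^2 + t - 30)^2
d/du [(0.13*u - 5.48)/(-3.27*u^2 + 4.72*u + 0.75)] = (0.4251*u^2 - 35.8392*u + 25.9631)/(10.6929*u^4 - 30.8688*u^3 + 17.3734*u^2 + 7.08*u + 0.5625)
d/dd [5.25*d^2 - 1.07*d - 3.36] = 10.5*d - 1.07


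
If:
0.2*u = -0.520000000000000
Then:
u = -2.60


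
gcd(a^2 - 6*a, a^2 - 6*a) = a^2 - 6*a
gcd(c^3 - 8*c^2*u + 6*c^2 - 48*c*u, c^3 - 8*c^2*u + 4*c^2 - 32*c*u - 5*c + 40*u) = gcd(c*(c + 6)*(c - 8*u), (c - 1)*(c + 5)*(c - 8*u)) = -c + 8*u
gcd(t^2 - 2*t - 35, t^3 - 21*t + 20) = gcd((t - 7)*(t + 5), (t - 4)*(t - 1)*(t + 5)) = t + 5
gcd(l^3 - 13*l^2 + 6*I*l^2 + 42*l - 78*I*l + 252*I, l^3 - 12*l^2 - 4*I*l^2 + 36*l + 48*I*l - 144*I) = l - 6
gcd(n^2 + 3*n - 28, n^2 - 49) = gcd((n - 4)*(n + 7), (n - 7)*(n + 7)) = n + 7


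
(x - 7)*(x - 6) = x^2 - 13*x + 42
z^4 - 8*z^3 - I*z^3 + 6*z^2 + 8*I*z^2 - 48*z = z*(z - 8)*(z - 3*I)*(z + 2*I)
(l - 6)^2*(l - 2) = l^3 - 14*l^2 + 60*l - 72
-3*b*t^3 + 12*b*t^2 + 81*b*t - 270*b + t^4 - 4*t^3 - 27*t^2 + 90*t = (-3*b + t)*(t - 6)*(t - 3)*(t + 5)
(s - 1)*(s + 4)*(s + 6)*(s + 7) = s^4 + 16*s^3 + 77*s^2 + 74*s - 168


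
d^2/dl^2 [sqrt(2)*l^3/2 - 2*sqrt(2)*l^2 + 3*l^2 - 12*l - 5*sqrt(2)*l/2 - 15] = 3*sqrt(2)*l - 4*sqrt(2) + 6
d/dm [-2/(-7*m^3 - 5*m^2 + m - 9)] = 2*(-21*m^2 - 10*m + 1)/(7*m^3 + 5*m^2 - m + 9)^2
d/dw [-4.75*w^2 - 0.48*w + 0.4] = -9.5*w - 0.48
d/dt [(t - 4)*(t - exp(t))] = t + (1 - exp(t))*(t - 4) - exp(t)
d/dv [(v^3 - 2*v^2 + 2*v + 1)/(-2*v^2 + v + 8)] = (-2*v^4 + 2*v^3 + 26*v^2 - 28*v + 15)/(4*v^4 - 4*v^3 - 31*v^2 + 16*v + 64)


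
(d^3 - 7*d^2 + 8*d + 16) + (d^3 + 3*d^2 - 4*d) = 2*d^3 - 4*d^2 + 4*d + 16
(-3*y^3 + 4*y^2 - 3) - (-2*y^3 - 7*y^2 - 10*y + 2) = -y^3 + 11*y^2 + 10*y - 5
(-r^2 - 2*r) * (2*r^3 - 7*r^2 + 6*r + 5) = -2*r^5 + 3*r^4 + 8*r^3 - 17*r^2 - 10*r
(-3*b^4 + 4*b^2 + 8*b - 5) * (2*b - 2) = -6*b^5 + 6*b^4 + 8*b^3 + 8*b^2 - 26*b + 10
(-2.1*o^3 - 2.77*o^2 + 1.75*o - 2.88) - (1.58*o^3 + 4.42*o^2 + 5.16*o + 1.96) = -3.68*o^3 - 7.19*o^2 - 3.41*o - 4.84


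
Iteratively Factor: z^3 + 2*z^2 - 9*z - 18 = (z - 3)*(z^2 + 5*z + 6) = (z - 3)*(z + 3)*(z + 2)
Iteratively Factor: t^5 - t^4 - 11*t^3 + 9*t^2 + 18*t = (t - 3)*(t^4 + 2*t^3 - 5*t^2 - 6*t) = (t - 3)*(t + 1)*(t^3 + t^2 - 6*t) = (t - 3)*(t - 2)*(t + 1)*(t^2 + 3*t) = (t - 3)*(t - 2)*(t + 1)*(t + 3)*(t)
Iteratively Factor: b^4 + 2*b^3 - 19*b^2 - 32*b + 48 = (b - 1)*(b^3 + 3*b^2 - 16*b - 48) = (b - 4)*(b - 1)*(b^2 + 7*b + 12) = (b - 4)*(b - 1)*(b + 3)*(b + 4)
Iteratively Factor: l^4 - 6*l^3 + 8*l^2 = (l)*(l^3 - 6*l^2 + 8*l) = l*(l - 2)*(l^2 - 4*l) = l^2*(l - 2)*(l - 4)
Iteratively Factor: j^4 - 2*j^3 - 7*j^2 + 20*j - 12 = (j - 1)*(j^3 - j^2 - 8*j + 12) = (j - 2)*(j - 1)*(j^2 + j - 6) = (j - 2)^2*(j - 1)*(j + 3)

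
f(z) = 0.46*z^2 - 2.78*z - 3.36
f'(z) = 0.92*z - 2.78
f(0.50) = -4.64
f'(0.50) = -2.32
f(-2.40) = 5.96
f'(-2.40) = -4.99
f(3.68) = -7.36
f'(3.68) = 0.61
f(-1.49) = 1.80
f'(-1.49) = -4.15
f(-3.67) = 13.04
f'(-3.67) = -6.16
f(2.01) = -7.09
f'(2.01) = -0.93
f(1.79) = -6.86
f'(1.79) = -1.13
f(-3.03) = 9.29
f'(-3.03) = -5.57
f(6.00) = -3.48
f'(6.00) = 2.74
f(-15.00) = 141.84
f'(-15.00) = -16.58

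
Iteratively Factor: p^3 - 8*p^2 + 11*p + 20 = (p - 4)*(p^2 - 4*p - 5) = (p - 4)*(p + 1)*(p - 5)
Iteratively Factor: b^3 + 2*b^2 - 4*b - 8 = (b + 2)*(b^2 - 4) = (b + 2)^2*(b - 2)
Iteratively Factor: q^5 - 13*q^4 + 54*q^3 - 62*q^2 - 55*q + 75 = (q + 1)*(q^4 - 14*q^3 + 68*q^2 - 130*q + 75) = (q - 5)*(q + 1)*(q^3 - 9*q^2 + 23*q - 15) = (q - 5)^2*(q + 1)*(q^2 - 4*q + 3) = (q - 5)^2*(q - 1)*(q + 1)*(q - 3)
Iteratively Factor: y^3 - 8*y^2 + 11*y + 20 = (y - 4)*(y^2 - 4*y - 5) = (y - 5)*(y - 4)*(y + 1)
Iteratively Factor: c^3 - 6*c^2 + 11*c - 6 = (c - 1)*(c^2 - 5*c + 6) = (c - 2)*(c - 1)*(c - 3)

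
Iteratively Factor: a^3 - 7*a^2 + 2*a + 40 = (a - 4)*(a^2 - 3*a - 10) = (a - 4)*(a + 2)*(a - 5)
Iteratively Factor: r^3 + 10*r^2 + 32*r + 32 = (r + 4)*(r^2 + 6*r + 8) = (r + 2)*(r + 4)*(r + 4)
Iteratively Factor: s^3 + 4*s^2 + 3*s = (s)*(s^2 + 4*s + 3) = s*(s + 1)*(s + 3)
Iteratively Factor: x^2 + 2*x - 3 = (x + 3)*(x - 1)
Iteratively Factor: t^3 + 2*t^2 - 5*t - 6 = (t - 2)*(t^2 + 4*t + 3) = (t - 2)*(t + 1)*(t + 3)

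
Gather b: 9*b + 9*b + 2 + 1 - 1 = 18*b + 2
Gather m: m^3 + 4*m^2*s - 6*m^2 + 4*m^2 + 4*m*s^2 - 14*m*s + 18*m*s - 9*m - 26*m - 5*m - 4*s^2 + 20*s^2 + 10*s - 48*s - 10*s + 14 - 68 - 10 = m^3 + m^2*(4*s - 2) + m*(4*s^2 + 4*s - 40) + 16*s^2 - 48*s - 64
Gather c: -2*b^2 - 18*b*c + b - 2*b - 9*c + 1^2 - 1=-2*b^2 - b + c*(-18*b - 9)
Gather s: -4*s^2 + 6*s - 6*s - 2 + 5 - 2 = 1 - 4*s^2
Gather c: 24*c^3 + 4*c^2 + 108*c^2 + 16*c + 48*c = 24*c^3 + 112*c^2 + 64*c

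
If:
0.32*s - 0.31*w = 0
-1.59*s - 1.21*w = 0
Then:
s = 0.00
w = 0.00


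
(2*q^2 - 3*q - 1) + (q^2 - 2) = 3*q^2 - 3*q - 3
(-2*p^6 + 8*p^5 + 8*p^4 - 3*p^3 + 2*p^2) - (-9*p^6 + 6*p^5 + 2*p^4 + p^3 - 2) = 7*p^6 + 2*p^5 + 6*p^4 - 4*p^3 + 2*p^2 + 2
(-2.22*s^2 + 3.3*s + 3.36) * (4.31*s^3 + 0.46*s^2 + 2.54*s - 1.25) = -9.5682*s^5 + 13.2018*s^4 + 10.3608*s^3 + 12.7026*s^2 + 4.4094*s - 4.2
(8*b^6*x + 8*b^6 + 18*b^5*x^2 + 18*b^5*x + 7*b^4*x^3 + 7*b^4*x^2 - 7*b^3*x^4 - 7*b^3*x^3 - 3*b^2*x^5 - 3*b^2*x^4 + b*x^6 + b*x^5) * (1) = 8*b^6*x + 8*b^6 + 18*b^5*x^2 + 18*b^5*x + 7*b^4*x^3 + 7*b^4*x^2 - 7*b^3*x^4 - 7*b^3*x^3 - 3*b^2*x^5 - 3*b^2*x^4 + b*x^6 + b*x^5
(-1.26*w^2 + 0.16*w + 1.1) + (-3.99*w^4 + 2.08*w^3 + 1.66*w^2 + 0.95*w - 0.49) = -3.99*w^4 + 2.08*w^3 + 0.4*w^2 + 1.11*w + 0.61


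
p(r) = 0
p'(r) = 0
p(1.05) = 0.00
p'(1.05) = 0.00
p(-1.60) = 0.00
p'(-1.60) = 0.00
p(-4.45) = 0.00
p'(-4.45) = 0.00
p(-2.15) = 0.00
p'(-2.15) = 0.00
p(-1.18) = 0.00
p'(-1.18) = 0.00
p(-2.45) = 0.00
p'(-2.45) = 0.00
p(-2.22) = 0.00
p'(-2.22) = 0.00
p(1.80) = 0.00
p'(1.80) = 0.00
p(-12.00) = 0.00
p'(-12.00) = 0.00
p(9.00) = 0.00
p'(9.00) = 0.00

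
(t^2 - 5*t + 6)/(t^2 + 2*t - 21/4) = 4*(t^2 - 5*t + 6)/(4*t^2 + 8*t - 21)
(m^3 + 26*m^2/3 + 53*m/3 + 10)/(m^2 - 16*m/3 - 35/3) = (m^2 + 7*m + 6)/(m - 7)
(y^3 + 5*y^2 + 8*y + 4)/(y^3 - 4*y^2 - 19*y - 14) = (y + 2)/(y - 7)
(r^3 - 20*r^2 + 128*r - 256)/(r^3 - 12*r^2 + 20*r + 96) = (r^2 - 12*r + 32)/(r^2 - 4*r - 12)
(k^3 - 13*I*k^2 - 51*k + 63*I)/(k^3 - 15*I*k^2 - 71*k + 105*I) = (k - 3*I)/(k - 5*I)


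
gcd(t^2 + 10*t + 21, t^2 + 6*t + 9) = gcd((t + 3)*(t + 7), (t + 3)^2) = t + 3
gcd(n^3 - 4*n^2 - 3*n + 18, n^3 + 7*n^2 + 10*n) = n + 2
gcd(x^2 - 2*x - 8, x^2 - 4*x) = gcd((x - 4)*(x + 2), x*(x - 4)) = x - 4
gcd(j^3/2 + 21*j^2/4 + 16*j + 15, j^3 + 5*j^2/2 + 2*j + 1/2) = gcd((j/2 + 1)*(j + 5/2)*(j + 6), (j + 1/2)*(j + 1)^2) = 1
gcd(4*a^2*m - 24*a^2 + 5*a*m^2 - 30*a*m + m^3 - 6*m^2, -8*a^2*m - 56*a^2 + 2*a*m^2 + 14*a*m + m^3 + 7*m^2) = 4*a + m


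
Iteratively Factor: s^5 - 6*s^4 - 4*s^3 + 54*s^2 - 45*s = (s - 1)*(s^4 - 5*s^3 - 9*s^2 + 45*s) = (s - 3)*(s - 1)*(s^3 - 2*s^2 - 15*s) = (s - 3)*(s - 1)*(s + 3)*(s^2 - 5*s) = (s - 5)*(s - 3)*(s - 1)*(s + 3)*(s)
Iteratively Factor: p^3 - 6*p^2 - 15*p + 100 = (p - 5)*(p^2 - p - 20) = (p - 5)*(p + 4)*(p - 5)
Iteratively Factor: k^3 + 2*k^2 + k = (k + 1)*(k^2 + k) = (k + 1)^2*(k)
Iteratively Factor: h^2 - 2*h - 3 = (h + 1)*(h - 3)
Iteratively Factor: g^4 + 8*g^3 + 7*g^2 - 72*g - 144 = (g + 4)*(g^3 + 4*g^2 - 9*g - 36) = (g - 3)*(g + 4)*(g^2 + 7*g + 12) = (g - 3)*(g + 4)^2*(g + 3)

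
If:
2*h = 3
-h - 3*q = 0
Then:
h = 3/2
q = -1/2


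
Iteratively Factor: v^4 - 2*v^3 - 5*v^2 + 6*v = (v - 3)*(v^3 + v^2 - 2*v) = (v - 3)*(v - 1)*(v^2 + 2*v) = v*(v - 3)*(v - 1)*(v + 2)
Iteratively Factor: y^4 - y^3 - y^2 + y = (y - 1)*(y^3 - y) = (y - 1)*(y + 1)*(y^2 - y) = (y - 1)^2*(y + 1)*(y)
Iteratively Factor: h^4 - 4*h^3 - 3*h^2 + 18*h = (h + 2)*(h^3 - 6*h^2 + 9*h) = h*(h + 2)*(h^2 - 6*h + 9) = h*(h - 3)*(h + 2)*(h - 3)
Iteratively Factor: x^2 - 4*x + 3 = (x - 1)*(x - 3)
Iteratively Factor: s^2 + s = (s)*(s + 1)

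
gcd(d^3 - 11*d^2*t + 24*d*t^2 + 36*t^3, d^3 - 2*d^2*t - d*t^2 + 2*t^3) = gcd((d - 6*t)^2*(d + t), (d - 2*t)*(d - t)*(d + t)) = d + t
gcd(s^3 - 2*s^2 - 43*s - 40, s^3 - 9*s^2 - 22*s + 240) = s^2 - 3*s - 40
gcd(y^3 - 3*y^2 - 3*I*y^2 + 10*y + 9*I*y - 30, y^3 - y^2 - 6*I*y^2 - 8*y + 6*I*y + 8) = 1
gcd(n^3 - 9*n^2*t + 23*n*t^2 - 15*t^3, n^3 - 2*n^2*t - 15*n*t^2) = -n + 5*t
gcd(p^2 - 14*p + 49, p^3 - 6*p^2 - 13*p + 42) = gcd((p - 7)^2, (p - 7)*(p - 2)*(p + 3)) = p - 7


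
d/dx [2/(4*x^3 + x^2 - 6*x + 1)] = 4*(-6*x^2 - x + 3)/(4*x^3 + x^2 - 6*x + 1)^2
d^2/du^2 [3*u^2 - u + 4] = 6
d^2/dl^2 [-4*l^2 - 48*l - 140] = -8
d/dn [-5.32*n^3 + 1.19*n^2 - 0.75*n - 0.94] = -15.96*n^2 + 2.38*n - 0.75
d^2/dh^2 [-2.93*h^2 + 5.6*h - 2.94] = -5.86000000000000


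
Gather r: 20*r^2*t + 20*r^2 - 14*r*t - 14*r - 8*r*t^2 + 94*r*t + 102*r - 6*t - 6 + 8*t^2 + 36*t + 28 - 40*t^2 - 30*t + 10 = r^2*(20*t + 20) + r*(-8*t^2 + 80*t + 88) - 32*t^2 + 32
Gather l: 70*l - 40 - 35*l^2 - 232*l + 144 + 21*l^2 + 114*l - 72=-14*l^2 - 48*l + 32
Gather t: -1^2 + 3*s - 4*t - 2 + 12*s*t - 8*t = 3*s + t*(12*s - 12) - 3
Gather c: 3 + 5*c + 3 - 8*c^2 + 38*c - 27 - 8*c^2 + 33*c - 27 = -16*c^2 + 76*c - 48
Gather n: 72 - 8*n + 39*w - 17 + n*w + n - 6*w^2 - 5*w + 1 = n*(w - 7) - 6*w^2 + 34*w + 56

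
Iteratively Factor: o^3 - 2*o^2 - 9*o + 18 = (o - 3)*(o^2 + o - 6) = (o - 3)*(o + 3)*(o - 2)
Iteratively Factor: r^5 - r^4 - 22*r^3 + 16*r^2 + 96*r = (r)*(r^4 - r^3 - 22*r^2 + 16*r + 96) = r*(r + 2)*(r^3 - 3*r^2 - 16*r + 48) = r*(r + 2)*(r + 4)*(r^2 - 7*r + 12) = r*(r - 4)*(r + 2)*(r + 4)*(r - 3)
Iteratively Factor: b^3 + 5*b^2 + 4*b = (b + 4)*(b^2 + b) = (b + 1)*(b + 4)*(b)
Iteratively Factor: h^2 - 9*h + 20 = (h - 4)*(h - 5)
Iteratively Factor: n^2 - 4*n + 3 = (n - 1)*(n - 3)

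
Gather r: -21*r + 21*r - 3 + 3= 0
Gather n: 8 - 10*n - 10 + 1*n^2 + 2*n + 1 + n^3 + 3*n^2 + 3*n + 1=n^3 + 4*n^2 - 5*n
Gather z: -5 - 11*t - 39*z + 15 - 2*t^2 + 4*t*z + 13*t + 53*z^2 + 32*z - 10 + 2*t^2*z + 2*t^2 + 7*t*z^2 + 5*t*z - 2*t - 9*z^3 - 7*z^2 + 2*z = -9*z^3 + z^2*(7*t + 46) + z*(2*t^2 + 9*t - 5)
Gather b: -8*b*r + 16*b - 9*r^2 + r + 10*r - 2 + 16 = b*(16 - 8*r) - 9*r^2 + 11*r + 14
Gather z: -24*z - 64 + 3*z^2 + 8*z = 3*z^2 - 16*z - 64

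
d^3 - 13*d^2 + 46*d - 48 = (d - 8)*(d - 3)*(d - 2)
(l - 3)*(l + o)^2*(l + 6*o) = l^4 + 8*l^3*o - 3*l^3 + 13*l^2*o^2 - 24*l^2*o + 6*l*o^3 - 39*l*o^2 - 18*o^3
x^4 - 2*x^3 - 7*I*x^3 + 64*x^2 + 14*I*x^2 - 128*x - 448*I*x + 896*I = (x - 2)*(x - 8*I)*(x - 7*I)*(x + 8*I)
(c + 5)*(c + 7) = c^2 + 12*c + 35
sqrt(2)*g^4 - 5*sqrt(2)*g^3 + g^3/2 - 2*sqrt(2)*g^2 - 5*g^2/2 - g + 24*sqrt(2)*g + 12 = (g - 4)*(g - 3)*(g + 2)*(sqrt(2)*g + 1/2)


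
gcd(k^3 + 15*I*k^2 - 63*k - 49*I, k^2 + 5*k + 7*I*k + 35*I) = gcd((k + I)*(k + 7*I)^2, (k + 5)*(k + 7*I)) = k + 7*I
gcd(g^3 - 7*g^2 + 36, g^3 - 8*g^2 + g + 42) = g^2 - g - 6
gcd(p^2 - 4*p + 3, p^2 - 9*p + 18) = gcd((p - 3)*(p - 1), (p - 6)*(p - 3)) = p - 3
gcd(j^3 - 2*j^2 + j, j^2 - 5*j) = j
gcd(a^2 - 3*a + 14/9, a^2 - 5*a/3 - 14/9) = a - 7/3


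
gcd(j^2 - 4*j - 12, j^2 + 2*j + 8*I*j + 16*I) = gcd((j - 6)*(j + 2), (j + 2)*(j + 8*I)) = j + 2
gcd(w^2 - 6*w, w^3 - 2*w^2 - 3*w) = w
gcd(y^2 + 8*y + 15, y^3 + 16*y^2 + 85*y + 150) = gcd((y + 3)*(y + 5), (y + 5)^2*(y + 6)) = y + 5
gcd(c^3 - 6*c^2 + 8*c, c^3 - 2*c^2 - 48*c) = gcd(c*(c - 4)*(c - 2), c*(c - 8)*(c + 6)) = c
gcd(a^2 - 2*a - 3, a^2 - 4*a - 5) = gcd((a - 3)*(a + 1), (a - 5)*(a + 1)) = a + 1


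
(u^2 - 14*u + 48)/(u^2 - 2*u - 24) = (u - 8)/(u + 4)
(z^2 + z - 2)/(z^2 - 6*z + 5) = (z + 2)/(z - 5)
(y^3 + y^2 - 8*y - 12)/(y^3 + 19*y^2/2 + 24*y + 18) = 2*(y^2 - y - 6)/(2*y^2 + 15*y + 18)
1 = 1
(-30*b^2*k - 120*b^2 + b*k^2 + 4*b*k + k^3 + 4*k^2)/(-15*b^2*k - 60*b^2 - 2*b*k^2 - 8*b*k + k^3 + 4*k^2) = (6*b + k)/(3*b + k)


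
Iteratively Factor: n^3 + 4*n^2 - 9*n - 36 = (n + 3)*(n^2 + n - 12) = (n + 3)*(n + 4)*(n - 3)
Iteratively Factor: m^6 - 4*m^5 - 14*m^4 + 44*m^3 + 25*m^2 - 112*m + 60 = (m - 2)*(m^5 - 2*m^4 - 18*m^3 + 8*m^2 + 41*m - 30) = (m - 5)*(m - 2)*(m^4 + 3*m^3 - 3*m^2 - 7*m + 6) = (m - 5)*(m - 2)*(m + 3)*(m^3 - 3*m + 2) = (m - 5)*(m - 2)*(m - 1)*(m + 3)*(m^2 + m - 2) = (m - 5)*(m - 2)*(m - 1)*(m + 2)*(m + 3)*(m - 1)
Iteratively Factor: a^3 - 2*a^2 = (a - 2)*(a^2) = a*(a - 2)*(a)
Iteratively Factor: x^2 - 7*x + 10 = (x - 2)*(x - 5)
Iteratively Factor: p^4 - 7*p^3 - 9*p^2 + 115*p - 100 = (p + 4)*(p^3 - 11*p^2 + 35*p - 25) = (p - 5)*(p + 4)*(p^2 - 6*p + 5) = (p - 5)^2*(p + 4)*(p - 1)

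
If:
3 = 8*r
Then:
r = 3/8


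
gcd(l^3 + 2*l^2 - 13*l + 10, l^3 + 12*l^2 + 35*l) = l + 5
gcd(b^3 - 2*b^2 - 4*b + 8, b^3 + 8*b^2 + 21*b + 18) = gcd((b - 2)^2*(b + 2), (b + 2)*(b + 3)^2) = b + 2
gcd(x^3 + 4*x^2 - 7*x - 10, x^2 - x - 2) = x^2 - x - 2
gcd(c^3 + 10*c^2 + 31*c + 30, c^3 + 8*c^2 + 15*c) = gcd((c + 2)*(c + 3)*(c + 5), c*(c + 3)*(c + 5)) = c^2 + 8*c + 15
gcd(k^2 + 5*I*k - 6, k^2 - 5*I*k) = 1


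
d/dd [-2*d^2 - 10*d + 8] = -4*d - 10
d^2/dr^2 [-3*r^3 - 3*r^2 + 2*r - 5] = -18*r - 6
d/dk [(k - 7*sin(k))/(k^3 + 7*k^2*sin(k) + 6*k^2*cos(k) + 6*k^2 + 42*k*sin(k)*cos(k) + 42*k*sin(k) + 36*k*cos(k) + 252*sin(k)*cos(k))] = (6*k^3*sin(k) - 14*k^3*cos(k) - 2*k^3 + 84*k^2*sin(k)^2 + 50*k^2*sin(k) - 90*k^2*cos(k) - 90*k^2 - 294*k*sin(k)^3 + 602*k*sin(k)^2 + 84*k*sin(k)*cos(k) + 84*k*sin(k) - 504*k - 1764*sin(k)^3 + 294*sin(k)^2*cos(k) + 294*sin(k)^2 + 504*sin(k)*cos(k))/((k + 6)^2*(k + 7*sin(k))^2*(k + 6*cos(k))^2)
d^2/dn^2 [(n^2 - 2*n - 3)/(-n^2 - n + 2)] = 6*(n^3 + n^2 + 7*n + 3)/(n^6 + 3*n^5 - 3*n^4 - 11*n^3 + 6*n^2 + 12*n - 8)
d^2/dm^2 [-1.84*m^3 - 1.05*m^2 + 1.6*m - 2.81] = -11.04*m - 2.1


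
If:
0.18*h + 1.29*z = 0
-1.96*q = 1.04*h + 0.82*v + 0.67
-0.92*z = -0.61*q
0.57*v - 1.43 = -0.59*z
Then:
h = -3.66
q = 0.77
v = 1.98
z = 0.51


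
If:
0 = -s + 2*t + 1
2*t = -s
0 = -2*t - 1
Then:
No Solution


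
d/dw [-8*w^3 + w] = 1 - 24*w^2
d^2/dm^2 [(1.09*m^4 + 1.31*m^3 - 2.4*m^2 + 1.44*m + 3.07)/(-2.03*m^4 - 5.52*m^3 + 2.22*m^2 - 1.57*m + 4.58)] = (13.6314500000001*m^9 + 29.867796*m^8 + 96.4168799999998*m^7 - 511.500278*m^6 - 1714.890972*m^5 - 809.389482*m^4 + 1317.575678*m^3 - 1394.065116*m^2 - 478.512444*m + 127.27237)/(8.365427*m^12 + 68.242104*m^11 + 158.119542*m^10 + 38.347455*m^9 - 123.983322*m^8 - 125.252172*m^7 - 406.188183*m^6 + 313.200912*m^5 - 194.538846*m^4 + 447.017869*m^3 - 173.57055*m^2 + 98.798844*m - 96.071912)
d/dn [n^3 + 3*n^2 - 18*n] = 3*n^2 + 6*n - 18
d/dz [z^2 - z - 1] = 2*z - 1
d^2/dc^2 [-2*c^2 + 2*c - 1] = -4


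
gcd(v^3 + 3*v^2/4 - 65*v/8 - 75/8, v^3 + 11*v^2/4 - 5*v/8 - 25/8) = v^2 + 15*v/4 + 25/8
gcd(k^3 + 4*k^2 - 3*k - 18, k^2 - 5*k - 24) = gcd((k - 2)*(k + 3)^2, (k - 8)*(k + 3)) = k + 3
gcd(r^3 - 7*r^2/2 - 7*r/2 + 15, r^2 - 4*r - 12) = r + 2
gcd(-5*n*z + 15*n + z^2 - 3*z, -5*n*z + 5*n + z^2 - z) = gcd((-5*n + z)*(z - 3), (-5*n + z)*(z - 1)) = -5*n + z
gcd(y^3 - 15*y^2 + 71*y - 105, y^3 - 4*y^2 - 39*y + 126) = y^2 - 10*y + 21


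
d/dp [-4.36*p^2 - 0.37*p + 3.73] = -8.72*p - 0.37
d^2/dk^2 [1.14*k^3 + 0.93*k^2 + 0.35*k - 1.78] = 6.84*k + 1.86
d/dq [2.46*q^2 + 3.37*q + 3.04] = 4.92*q + 3.37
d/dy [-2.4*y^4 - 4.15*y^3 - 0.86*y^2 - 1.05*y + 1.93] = -9.6*y^3 - 12.45*y^2 - 1.72*y - 1.05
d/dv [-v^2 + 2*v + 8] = 2 - 2*v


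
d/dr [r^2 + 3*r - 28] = 2*r + 3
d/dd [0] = 0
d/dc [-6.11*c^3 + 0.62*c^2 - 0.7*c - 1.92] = -18.33*c^2 + 1.24*c - 0.7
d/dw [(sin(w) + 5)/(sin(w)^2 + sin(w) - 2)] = (-10*sin(w) + cos(w)^2 - 8)*cos(w)/(sin(w)^2 + sin(w) - 2)^2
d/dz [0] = 0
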